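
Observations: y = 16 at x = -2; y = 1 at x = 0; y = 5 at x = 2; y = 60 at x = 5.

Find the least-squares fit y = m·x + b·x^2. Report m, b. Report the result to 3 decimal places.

m = -2.535, b = 2.893

Sums needed: Σx·x = 33, Σx·x^2 = 125, Σx^2·x^2 = 657.
And Σx·y = 278, Σx^2·y = 1584.
MᵀM·[m, b]ᵀ = Mᵀy becomes [[33, 125]; [125, 657]]·[m, b]ᵀ = [278, 1584]ᵀ.
Eliminating b: 657·(row 1) − 125·(row 2) gives 6056·m = 657·278 − 125·1584 = -15354, so m = -7677/3028.
Then b = (1584 − 125·(-7677/3028))/657 = 8761/3028.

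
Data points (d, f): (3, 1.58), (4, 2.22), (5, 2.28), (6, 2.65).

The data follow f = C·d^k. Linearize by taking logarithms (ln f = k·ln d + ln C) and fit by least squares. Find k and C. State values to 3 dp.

Taking logs, ln f = k·ln d + ln C, so regress ln f on ln d.
XᵀX = [[8.9295, 5.8861]; [5.8861, 4]], rhs = [4.6807, 3.0537]ᵀ  (here Σln d = 5.8861, Σ(ln d)² = 8.9295, Σln f = 3.0537, Σln d·ln f = 4.6807).
Solving (det = 1.0716): k = 0.69876, ln C = -0.26483, so C = exp(-0.26483) = 0.76734.

k = 0.699, C = 0.767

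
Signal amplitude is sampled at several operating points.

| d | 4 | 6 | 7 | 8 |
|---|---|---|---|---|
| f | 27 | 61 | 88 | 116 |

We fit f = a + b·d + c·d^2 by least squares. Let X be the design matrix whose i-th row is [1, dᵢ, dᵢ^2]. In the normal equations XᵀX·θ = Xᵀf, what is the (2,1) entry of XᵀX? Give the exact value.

Row 2 ↔ basis d, column 1 ↔ basis 1, so (XᵀX)_{2,1} = Σᵢ d = (4)·(1) + (6)·(1) + (7)·(1) + (8)·(1) = 25.

25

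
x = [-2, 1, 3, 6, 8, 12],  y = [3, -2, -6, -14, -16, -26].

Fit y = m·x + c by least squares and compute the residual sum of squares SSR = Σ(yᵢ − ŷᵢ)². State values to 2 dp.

MᵀM·[m, c]ᵀ = Mᵀy reads: 258·m + 28·c = -550;  28·m + 6·c = -61.
(Σx·x = 258, Σx = 28, Σ1 = 6, Σx·y = -550, Σy = -61.)
Eliminating c: 6·(row 1) − 28·(row 2) gives 764·m = 6·(-550) − 28·(-61) = -1592, so m = -398/191.
Then c = ((-61) − 28·(-398/191))/6 = -169/382.
Residuals: -277/382, 201/382, 265/382, -403/382, 425/382, -211/382; SSR = 1505/382.

SSR = 3.94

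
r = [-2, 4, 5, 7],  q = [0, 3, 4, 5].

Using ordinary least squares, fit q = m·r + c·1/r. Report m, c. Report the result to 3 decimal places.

Forming MᵀM = [[94, 4]; [4, 7309/19600]] and Mᵀq = [67, 317/140]ᵀ gives MᵀM·[m, c]ᵀ = Mᵀq.
det = 94·(7309/19600) − 4² = 186723/9800.
m = (67·(7309/19600) − 4·(317/140))/(186723/9800) = 34687/41494; c = (94·(317/140) − 4·67)/(186723/9800) = -60060/20747.

m = 0.836, c = -2.895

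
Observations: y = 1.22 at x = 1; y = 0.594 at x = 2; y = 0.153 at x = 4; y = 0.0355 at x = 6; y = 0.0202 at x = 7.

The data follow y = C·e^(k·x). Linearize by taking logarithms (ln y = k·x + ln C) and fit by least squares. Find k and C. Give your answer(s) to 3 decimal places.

k = -0.690, C = 2.391

Linearized form: ln y = k·x + ln C. From the 5 transformed points,
XᵀX = [[106.0000, 20.0000]; [20.0000, 5]], rhs = [-55.6960, -9.4396]ᵀ  (here Σx = 20.0000, Σ(x)² = 106.0000, Σln y = -9.4396, Σx·ln y = -55.6960).
Δ = 106.0000·5 − (20.0000)² = 130.0000; k = (-55.6960·5 − 20.0000·-9.4396)/130.0000 = -0.68990, ln C = (106.0000·-9.4396 − 20.0000·-55.6960)/130.0000 = 0.87168, so C = exp(0.87168) = 2.39093.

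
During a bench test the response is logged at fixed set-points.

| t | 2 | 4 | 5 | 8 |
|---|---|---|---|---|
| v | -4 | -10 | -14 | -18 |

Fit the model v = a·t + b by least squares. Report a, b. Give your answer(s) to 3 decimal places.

a = -2.320, b = -0.480

Entries of XᵀX: Σt·t = 109, Σt = 19, Σ1 = 4.
And Σt·v = -262, Σv = -46.
Eliminating b: 4·(row 1) − 19·(row 2) gives 75·a = 4·(-262) − 19·(-46) = -174, so a = -58/25.
Then b = ((-46) − 19·(-58/25))/4 = -12/25.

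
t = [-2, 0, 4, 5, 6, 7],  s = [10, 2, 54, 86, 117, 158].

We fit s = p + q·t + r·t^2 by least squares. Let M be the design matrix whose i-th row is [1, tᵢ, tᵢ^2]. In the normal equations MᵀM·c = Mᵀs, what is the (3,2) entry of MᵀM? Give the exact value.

740

Row 3 ↔ basis t^2, column 2 ↔ basis t, so (MᵀM)_{3,2} = Σᵢ (t^2)·(t) = (4)·(-2) + (0)·(0) + (16)·(4) + (25)·(5) + (36)·(6) + (49)·(7) = 740.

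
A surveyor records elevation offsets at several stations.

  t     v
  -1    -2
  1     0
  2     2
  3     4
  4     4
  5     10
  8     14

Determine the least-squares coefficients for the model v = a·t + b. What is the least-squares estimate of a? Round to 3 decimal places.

a = 1.876

With design matrix A, AᵀA = [[120, 22]; [22, 7]] and Aᵀv = [196, 32]ᵀ.
Eliminating b: 7·(row 1) − 22·(row 2) gives 356·a = 7·196 − 22·32 = 668, so a = 167/89.
Then b = (32 − 22·(167/89))/7 = -118/89.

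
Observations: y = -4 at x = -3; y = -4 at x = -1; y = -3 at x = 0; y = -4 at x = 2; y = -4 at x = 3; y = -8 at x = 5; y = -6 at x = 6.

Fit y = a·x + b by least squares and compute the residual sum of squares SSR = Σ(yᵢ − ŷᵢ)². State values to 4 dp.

With design matrix M, MᵀM = [[84, 12]; [12, 7]] and Mᵀy = [-80, -33]ᵀ.
Δ = 84·7 − 12² = 444.
a = ((-80)·7 − 12·(-33))/444 = -41/111; b = (84·(-33) − 12·(-80))/444 = -151/37.
Residuals: -38/37, -32/111, 40/37, 91/111, 44/37, -230/111, 11/37; SSR = 974/111.

SSR = 8.7748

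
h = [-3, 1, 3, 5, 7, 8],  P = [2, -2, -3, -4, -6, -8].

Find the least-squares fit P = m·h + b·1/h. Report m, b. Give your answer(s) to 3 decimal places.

Sums needed: Σh·h = 157, Σh·1/h = 6, Σ1/h·1/h = 916049/705600.
For AᵀP: Σh·P = -143, Σ1/h·P = -664/105.
det = 157·(916049/705600) − 6² = 118418093/705600.
m = ((-143)·(916049/705600) − 6·(-664/105))/(118418093/705600) = -104222527/118418093; b = (157·(-664/105) − 6·(-143))/(118418093/705600) = -95141760/118418093.

m = -0.880, b = -0.803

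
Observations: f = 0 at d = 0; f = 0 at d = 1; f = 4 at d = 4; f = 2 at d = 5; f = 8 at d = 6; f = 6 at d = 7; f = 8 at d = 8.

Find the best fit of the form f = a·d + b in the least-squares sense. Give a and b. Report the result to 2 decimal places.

a = 1.04, b = -0.62

From the data, Σd·d = 191, Σd = 31, Σ1 = 7.
For Mᵀf: Σd·f = 180, Σf = 28.
Δ = 191·7 − 31² = 376.
a = (180·7 − 31·28)/376 = 49/47; b = (191·28 − 31·180)/376 = -29/47.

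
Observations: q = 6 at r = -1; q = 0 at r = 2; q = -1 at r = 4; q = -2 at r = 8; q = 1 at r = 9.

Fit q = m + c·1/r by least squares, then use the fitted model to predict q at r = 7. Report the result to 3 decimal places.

Sums needed: Σ1 = 5, Σ1/r = -1/72, Σ1/r·1/r = 6949/5184.
For Xᵀq: Σq = 4, Σ1/r·q = -115/18.
So XᵀX·[m, c]ᵀ = Xᵀq: [[5, -1/72]; [-1/72, 6949/5184]]·[m, c]ᵀ = [4, -115/18]ᵀ.
Eliminating c: (6949/5184)·(row 1) − (-1/72)·(row 2) gives (4343/648)·m = (6949/5184)·4 − (-1/72)·(-115/18) = 1139/216, so m = 3417/4343.
Then c = ((-115/18) − (-1/72)·(3417/4343))/(6949/5184) = -20664/4343.
At r = 7: q̂ = (3417/4343)·(1) + (-20664/4343)·(1/7) = 465/4343.

q̂ = 0.107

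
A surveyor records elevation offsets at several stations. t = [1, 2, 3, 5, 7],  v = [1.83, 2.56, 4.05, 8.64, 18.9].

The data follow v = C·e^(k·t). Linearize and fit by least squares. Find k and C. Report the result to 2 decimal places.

k = 0.39, C = 1.22

Linearized form: ln v = k·t + ln C. From the 5 transformed points,
XᵀX = [[88.0000, 18.0000]; [18.0000, 5]], rhs = [38.0366, 8.0386]ᵀ  (here Σt = 18.0000, Σ(t)² = 88.0000, Σln v = 8.0386, Σt·ln v = 38.0366).
Solving (det = 116.0000): k = 0.39214, ln C = 0.19602, so C = exp(0.19602) = 1.21655.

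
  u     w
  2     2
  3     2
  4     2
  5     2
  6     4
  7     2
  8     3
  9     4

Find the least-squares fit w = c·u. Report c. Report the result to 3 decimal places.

c = 0.444

Normal-equation sums: Σu·u = 284.
Moment sums: Σu·w = 126.
Hence c = 126 / 284 ≈ 0.443662.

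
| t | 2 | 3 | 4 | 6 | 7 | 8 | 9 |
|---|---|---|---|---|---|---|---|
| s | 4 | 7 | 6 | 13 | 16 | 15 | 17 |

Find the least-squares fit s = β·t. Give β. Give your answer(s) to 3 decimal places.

β = 1.992

MᵀM·[β]ᵀ = Mᵀs reads: 259·β = 516.
(Σt·t = 259, Σt·s = 516.)
β = 516/259 = 1.99228.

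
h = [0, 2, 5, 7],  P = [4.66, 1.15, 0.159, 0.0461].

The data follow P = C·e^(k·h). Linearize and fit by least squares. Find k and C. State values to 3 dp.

Linearized form: ln P = k·h + ln C. From the 4 transformed points,
Σh = 14.0000, Σ(h)² = 78.0000, Σln P = -3.2370, Σh·ln P = -30.4533.
Normal system: [[78.0000, 14.0000]; [14.0000, 4]]·[k, ln C]ᵀ = [-30.4533, -3.2370]ᵀ.
Solving (det = 116.0000): k = -0.65944, ln C = 1.49879, so C = exp(1.49879) = 4.47626.

k = -0.659, C = 4.476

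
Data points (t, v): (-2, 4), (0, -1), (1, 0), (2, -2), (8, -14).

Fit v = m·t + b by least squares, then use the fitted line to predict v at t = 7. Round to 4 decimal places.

v̂ = -11.8099

The normal system MᵀM·[m, b]ᵀ = Mᵀv is [[73, 9]; [9, 5]]·[m, b]ᵀ = [-124, -13]ᵀ.
Determinant 73·5 − 9² = 284.
m = ((-124)·5 − 9·(-13))/284 = -503/284; b = (73·(-13) − 9·(-124))/284 = 167/284.
At t = 7: v̂ = (-503/284)·(7) + (167/284)·(1) = -1677/142.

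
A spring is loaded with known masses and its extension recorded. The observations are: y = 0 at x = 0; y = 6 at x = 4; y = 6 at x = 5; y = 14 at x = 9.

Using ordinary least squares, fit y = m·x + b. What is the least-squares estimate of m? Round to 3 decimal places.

m = 1.537

With design matrix A, AᵀA = [[122, 18]; [18, 4]] and Aᵀy = [180, 26]ᵀ.
det = 122·4 − 18² = 164.
m = (180·4 − 18·26)/164 = 63/41; b = (122·26 − 18·180)/164 = -17/41.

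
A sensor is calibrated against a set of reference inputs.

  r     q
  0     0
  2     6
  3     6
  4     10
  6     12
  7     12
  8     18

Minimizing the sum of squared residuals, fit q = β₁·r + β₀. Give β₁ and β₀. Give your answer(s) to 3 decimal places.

β₁ = 1.936, β₀ = 0.844

Sums needed: Σr·r = 178, Σr = 30, Σ1 = 7.
And Σr·q = 370, Σq = 64.
Eliminating β₀: 7·(row 1) − 30·(row 2) gives 346·β₁ = 7·370 − 30·64 = 670, so β₁ = 335/173.
Then β₀ = (64 − 30·(335/173))/7 = 146/173.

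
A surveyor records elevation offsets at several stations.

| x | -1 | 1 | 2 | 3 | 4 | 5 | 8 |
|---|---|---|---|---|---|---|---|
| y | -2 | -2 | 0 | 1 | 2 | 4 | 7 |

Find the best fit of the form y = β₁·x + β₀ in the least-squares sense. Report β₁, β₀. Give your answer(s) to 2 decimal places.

β₁ = 1.09, β₀ = -2.01

With design matrix A, AᵀA = [[120, 22]; [22, 7]] and Aᵀy = [87, 10]ᵀ.
det = 120·7 − 22² = 356.
β₁ = (87·7 − 22·10)/356 = 389/356; β₀ = (120·10 − 22·87)/356 = -357/178.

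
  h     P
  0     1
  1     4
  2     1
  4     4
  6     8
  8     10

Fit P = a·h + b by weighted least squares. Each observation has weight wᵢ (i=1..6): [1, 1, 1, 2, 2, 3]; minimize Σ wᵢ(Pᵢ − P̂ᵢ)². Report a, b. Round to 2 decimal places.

a = 1.15, b = 0.60

The normal system MᵀWM·[a, b]ᵀ = MᵀWP is [[301, 47]; [47, 10]]·[a, b]ᵀ = [374, 60]ᵀ.
Eliminating b: 10·(row 1) − 47·(row 2) gives 801·a = 10·374 − 47·60 = 920, so a = 920/801.
Then b = (60 − 47·(920/801))/10 = 482/801.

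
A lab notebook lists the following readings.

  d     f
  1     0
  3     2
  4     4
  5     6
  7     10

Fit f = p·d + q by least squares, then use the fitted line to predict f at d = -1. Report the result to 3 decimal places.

XᵀX·[p, q]ᵀ = Xᵀf reads: 100·p + 20·q = 122;  20·p + 5·q = 22.
(Σd·d = 100, Σd = 20, Σ1 = 5, Σd·f = 122, Σf = 22.)
Eliminating q: 5·(row 1) − 20·(row 2) gives 100·p = 5·122 − 20·22 = 170, so p = 17/10.
Then q = (22 − 20·(17/10))/5 = -12/5.
At d = -1: f̂ = (17/10)·(-1) + (-12/5)·(1) = -41/10.

f̂ = -4.100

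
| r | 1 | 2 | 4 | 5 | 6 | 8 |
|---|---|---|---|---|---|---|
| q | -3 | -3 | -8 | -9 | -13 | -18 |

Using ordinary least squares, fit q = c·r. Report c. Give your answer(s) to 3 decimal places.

Sums needed: Σr·r = 146.
For Aᵀq: Σr·q = -308.
AᵀA·[c]ᵀ = Aᵀq becomes [[146]]·[c]ᵀ = [-308]ᵀ.
c = (-308)/146 = -2.10959.

c = -2.110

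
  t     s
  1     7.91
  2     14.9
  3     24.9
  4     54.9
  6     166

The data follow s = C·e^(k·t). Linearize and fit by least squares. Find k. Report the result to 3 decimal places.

Let Y = ln s. Fitting Y = k·t + ln C by least squares:
Over the data: Σt = 16.0000, Σ(t)² = 66.0000, Σln s = 17.1019, Σt·ln s = 63.8094.
Normal system: [[66.0000, 16.0000]; [16.0000, 5]]·[k, ln C]ᵀ = [63.8094, 17.1019]ᵀ.
Δ = 66.0000·5 − (16.0000)² = 74.0000; k = (63.8094·5 − 16.0000·17.1019)/74.0000 = 0.61375, ln C = (66.0000·17.1019 − 16.0000·63.8094)/74.0000 = 1.45637.

k = 0.614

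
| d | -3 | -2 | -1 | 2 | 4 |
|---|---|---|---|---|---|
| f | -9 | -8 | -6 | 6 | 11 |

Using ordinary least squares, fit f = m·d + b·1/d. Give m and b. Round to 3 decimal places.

m = 2.570, b = 3.526

Setting ∂/∂m … = 0 gives: 34·m + 5·b = 105;  5·m + (241/144)·b = 75/4.
Eliminating b: (241/144)·(row 1) − 5·(row 2) gives (2297/72)·m = (241/144)·105 − 5·(75/4) = 3935/48, so m = 11805/4594.
Then b = ((75/4) − 5·(11805/4594))/(241/144) = 8100/2297.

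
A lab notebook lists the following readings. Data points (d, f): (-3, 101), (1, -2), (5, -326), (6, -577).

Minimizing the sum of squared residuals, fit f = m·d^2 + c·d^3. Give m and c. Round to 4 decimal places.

m = 2.1150, c = -3.0257

The normal system MᵀM·[m, c]ᵀ = Mᵀf is [[2003, 10659]; [10659, 63011]]·[m, c]ᵀ = [-28015, -168111]ᵀ.
Eliminating c: 63011·(row 1) − 10659·(row 2) gives 12596752·m = 63011·(-28015) − 10659·(-168111) = 26641984, so m = 1665124/787297.
Then c = ((-168111) − 10659·(1665124/787297))/63011 = -2382153/787297.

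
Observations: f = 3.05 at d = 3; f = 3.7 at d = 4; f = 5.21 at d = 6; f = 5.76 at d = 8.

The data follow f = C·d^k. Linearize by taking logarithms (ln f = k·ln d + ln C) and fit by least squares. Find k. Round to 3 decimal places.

Linearized form: ln f = k·ln d + ln C. From the 4 transformed points,
Over the data: Σln d = 6.3561, Σ(ln d)² = 10.6632, Σln f = 5.8250, Σln d·ln f = 9.6373.
Normal system: [[10.6632, 6.3561]; [6.3561, 4]]·[k, ln C]ᵀ = [9.6373, 5.8250]ᵀ.
Slope k = (n·Σln d·ln f − Σln d·Σln f)/(n·Σ(ln d)² − (Σln d)²) = (4·9.6373 − 6.3561·5.8250)/2.2529 = 0.67681; ln C = (Σln f − k·Σln d)/n = 0.38078.

k = 0.677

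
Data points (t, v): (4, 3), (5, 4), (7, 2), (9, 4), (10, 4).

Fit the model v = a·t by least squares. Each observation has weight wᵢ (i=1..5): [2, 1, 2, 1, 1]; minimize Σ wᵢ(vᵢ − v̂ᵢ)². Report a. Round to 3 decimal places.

Normal-equation sums: Σwᵢ·t·t = 336.
And Σwᵢ·t·v = 148.
a = 148/336 = 0.440476.

a = 0.440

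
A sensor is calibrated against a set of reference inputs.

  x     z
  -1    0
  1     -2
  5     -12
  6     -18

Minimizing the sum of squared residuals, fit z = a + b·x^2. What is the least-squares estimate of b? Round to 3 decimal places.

Sums needed: Σ1 = 4, Σx^2 = 63, Σx^2·x^2 = 1923.
Moment sums: Σz = -32, Σx^2·z = -950.
Eliminating b: 1923·(row 1) − 63·(row 2) gives 3723·a = 1923·(-32) − 63·(-950) = -1686, so a = -562/1241.
Then b = ((-950) − 63·(-562/1241))/1923 = -1784/3723.

b = -0.479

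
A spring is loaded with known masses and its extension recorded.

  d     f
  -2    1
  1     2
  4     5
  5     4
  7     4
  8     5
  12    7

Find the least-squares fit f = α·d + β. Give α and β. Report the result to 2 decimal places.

α = 0.41, β = 1.97

Normal-equation sums: Σd·d = 303, Σd = 35, Σ1 = 7.
For Aᵀf: Σd·f = 192, Σf = 28.
Normal equations: [[303, 35]; [35, 7]]·[α, β]ᵀ = [192, 28]ᵀ.
Δ = 303·7 − 35² = 896.
α = (192·7 − 35·28)/896 = 13/32; β = (303·28 − 35·192)/896 = 63/32.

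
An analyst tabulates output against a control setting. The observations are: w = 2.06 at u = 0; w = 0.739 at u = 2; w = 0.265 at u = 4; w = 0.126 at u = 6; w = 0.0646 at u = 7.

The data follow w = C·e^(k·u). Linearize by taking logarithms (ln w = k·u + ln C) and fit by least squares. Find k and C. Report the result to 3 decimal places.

k = -0.481, C = 1.985

Let Y = ln w. Fitting Y = k·u + ln C by least squares:
AᵀA = [[105.0000, 19.0000]; [19.0000, 5]], rhs = [-37.5226, -5.7188]ᵀ  (here Σu = 19.0000, Σ(u)² = 105.0000, Σln w = -5.7188, Σu·ln w = -37.5226).
Δ = 105.0000·5 − (19.0000)² = 164.0000; k = (-37.5226·5 − 19.0000·-5.7188)/164.0000 = -0.48144, ln C = (105.0000·-5.7188 − 19.0000·-37.5226)/164.0000 = 0.68571, so C = exp(0.68571) = 1.98519.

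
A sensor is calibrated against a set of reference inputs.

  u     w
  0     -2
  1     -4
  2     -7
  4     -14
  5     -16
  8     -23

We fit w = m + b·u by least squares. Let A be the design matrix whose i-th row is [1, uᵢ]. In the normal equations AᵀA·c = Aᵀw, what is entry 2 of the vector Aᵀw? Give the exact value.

Entry 2 ↔ basis u, so (Aᵀw)_{2} = Σᵢ (u)·wᵢ = (0)·(-2) + (1)·(-4) + (2)·(-7) + (4)·(-14) + (5)·(-16) + (8)·(-23) = -338.

-338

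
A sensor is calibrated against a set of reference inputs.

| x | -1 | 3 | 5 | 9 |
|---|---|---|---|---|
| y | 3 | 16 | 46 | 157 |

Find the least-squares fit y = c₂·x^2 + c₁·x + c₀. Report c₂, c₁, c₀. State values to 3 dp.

c₂ = 2.042, c₁ = -0.949, c₀ = 0.087

With design matrix A, AᵀA = [[7268, 880, 116]; [880, 116, 16]; [116, 16, 4]] and Aᵀy = [14014, 1688, 222]ᵀ.
Solving the 3×3 system (Gaussian elimination) gives c₂ = 49/24, c₁ = -37/39, c₀ = 9/104.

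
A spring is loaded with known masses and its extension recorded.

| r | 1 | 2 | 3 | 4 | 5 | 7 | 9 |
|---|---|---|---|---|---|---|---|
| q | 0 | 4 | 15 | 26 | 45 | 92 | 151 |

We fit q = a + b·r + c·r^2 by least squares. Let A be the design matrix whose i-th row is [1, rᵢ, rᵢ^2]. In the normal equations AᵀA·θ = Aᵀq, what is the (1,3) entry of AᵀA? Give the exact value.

185

Row 1 ↔ basis 1, column 3 ↔ basis r^2, so (AᵀA)_{1,3} = Σᵢ r^2 = (1)·(1) + (1)·(4) + (1)·(9) + (1)·(16) + (1)·(25) + (1)·(49) + (1)·(81) = 185.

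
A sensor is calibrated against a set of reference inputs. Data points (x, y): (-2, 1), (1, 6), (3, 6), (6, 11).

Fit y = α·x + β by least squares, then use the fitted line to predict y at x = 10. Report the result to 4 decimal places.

ŷ = 15.4118

Setting ∂/∂α … = 0 gives: 50·α + 8·β = 88;  8·α + 4·β = 24.
det = 50·4 − 8² = 136.
α = (88·4 − 8·24)/136 = 20/17; β = (50·24 − 8·88)/136 = 62/17.
At x = 10: ŷ = (20/17)·(10) + (62/17)·(1) = 262/17.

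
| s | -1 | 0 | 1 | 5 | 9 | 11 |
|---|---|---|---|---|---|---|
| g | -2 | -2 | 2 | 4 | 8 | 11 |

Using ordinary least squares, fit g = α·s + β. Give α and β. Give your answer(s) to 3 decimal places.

α = 1.037, β = -0.822

Normal-equation sums: Σs·s = 229, Σs = 25, Σ1 = 6.
Right-hand side: Σs·g = 217, Σg = 21.
Determinant 229·6 − 25² = 749.
α = (217·6 − 25·21)/749 = 111/107; β = (229·21 − 25·217)/749 = -88/107.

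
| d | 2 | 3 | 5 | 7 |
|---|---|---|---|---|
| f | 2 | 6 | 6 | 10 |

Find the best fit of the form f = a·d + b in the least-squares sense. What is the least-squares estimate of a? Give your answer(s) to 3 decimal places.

a = 1.356

AᵀA·[a, b]ᵀ = Aᵀf reads: 87·a + 17·b = 122;  17·a + 4·b = 24.
Eliminating b: 4·(row 1) − 17·(row 2) gives 59·a = 4·122 − 17·24 = 80, so a = 80/59.
Then b = (24 − 17·(80/59))/4 = 14/59.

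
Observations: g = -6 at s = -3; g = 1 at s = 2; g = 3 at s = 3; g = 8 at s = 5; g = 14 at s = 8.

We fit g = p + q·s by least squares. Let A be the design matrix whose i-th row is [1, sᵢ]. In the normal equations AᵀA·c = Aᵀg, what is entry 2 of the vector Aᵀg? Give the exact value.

Entry 2 ↔ basis s, so (Aᵀg)_{2} = Σᵢ (s)·gᵢ = (-3)·(-6) + (2)·(1) + (3)·(3) + (5)·(8) + (8)·(14) = 181.

181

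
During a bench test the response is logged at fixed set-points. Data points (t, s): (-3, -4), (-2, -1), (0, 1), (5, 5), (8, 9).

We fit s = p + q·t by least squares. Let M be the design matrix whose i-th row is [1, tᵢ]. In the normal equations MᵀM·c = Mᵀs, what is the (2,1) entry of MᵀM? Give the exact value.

8

Row 2 ↔ basis t, column 1 ↔ basis 1, so (MᵀM)_{2,1} = Σᵢ t = (-3)·(1) + (-2)·(1) + (0)·(1) + (5)·(1) + (8)·(1) = 8.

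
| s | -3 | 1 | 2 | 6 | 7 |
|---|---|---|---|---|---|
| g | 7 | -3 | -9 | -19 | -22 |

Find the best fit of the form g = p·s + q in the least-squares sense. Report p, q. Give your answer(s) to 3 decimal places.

p = -2.920, q = -1.607

Compute the Gram sums: Σs·s = 99, Σs = 13, Σ1 = 5.
And Σs·g = -310, Σg = -46.
So AᵀA·[p, q]ᵀ = Aᵀg: [[99, 13]; [13, 5]]·[p, q]ᵀ = [-310, -46]ᵀ.
Eliminating q: 5·(row 1) − 13·(row 2) gives 326·p = 5·(-310) − 13·(-46) = -952, so p = -476/163.
Then q = ((-46) − 13·(-476/163))/5 = -262/163.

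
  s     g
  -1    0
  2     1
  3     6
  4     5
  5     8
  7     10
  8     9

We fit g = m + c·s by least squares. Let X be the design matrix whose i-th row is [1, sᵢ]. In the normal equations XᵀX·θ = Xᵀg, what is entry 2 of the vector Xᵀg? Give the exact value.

222

Entry 2 ↔ basis s, so (Xᵀg)_{2} = Σᵢ (s)·gᵢ = (-1)·(0) + (2)·(1) + (3)·(6) + (4)·(5) + (5)·(8) + (7)·(10) + (8)·(9) = 222.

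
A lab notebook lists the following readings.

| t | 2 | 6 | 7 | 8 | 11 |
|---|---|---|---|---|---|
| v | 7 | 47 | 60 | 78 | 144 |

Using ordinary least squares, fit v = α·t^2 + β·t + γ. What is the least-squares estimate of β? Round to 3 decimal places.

β = 0.795

With design matrix M, MᵀM = [[22450, 2410, 274]; [2410, 274, 34]; [274, 34, 5]] and Mᵀv = [27076, 2924, 336]ᵀ.
Solving the 3×3 system (Gaussian elimination) gives α = 6647/6006, β = 4777/6006, γ = 8/7.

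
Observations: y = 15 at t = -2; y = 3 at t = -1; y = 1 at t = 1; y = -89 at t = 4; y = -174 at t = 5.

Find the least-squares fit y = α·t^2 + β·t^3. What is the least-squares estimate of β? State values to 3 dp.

Entries of AᵀA: Σt^2·t^2 = 899, Σt^2·t^3 = 4117, Σt^3·t^3 = 19787.
For Aᵀy: Σt^2·y = -5710, Σt^3·y = -27568.
Δ = 899·19787 − 4117² = 838824.
α = ((-5710)·19787 − 4117·(-27568))/838824 = 256843/419412; β = (899·(-27568) − 4117·(-5710))/838824 = -637781/419412.

β = -1.521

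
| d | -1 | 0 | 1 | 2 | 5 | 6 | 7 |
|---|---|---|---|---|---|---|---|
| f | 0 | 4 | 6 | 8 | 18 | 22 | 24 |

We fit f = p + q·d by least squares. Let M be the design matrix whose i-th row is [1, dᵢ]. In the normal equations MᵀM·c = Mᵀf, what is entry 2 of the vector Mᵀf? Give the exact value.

412

Entry 2 ↔ basis d, so (Mᵀf)_{2} = Σᵢ (d)·fᵢ = (-1)·(0) + (0)·(4) + (1)·(6) + (2)·(8) + (5)·(18) + (6)·(22) + (7)·(24) = 412.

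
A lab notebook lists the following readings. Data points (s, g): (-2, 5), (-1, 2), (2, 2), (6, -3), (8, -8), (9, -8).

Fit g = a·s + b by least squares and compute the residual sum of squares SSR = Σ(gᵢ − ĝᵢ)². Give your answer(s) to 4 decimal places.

SSR = 9.6585

Sums needed: Σs·s = 190, Σs = 22, Σ1 = 6.
For Mᵀg: Σs·g = -162, Σg = -10.
So MᵀM·[a, b]ᵀ = Mᵀg: [[190, 22]; [22, 6]]·[a, b]ᵀ = [-162, -10]ᵀ.
Eliminating b: 6·(row 1) − 22·(row 2) gives 656·a = 6·(-162) − 22·(-10) = -752, so a = -47/41.
Then b = ((-10) − 22·(-47/41))/6 = 104/41.
Residuals: 7/41, -69/41, 72/41, 55/41, -56/41, -9/41; SSR = 396/41.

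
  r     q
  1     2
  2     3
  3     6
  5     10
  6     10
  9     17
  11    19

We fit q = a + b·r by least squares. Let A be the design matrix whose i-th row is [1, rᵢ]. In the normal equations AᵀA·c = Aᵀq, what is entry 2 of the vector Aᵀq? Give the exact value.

498

Entry 2 ↔ basis r, so (Aᵀq)_{2} = Σᵢ (r)·qᵢ = (1)·(2) + (2)·(3) + (3)·(6) + (5)·(10) + (6)·(10) + (9)·(17) + (11)·(19) = 498.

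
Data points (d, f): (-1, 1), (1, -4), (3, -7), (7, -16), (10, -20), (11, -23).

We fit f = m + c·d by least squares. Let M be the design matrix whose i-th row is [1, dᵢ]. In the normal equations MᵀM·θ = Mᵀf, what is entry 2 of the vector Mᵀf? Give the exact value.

-591

Entry 2 ↔ basis d, so (Mᵀf)_{2} = Σᵢ (d)·fᵢ = (-1)·(1) + (1)·(-4) + (3)·(-7) + (7)·(-16) + (10)·(-20) + (11)·(-23) = -591.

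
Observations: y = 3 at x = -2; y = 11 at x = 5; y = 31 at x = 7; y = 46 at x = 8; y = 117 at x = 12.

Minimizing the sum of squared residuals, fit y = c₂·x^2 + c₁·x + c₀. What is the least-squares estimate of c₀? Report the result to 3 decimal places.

c₀ = -4.610

The normal system MᵀM·[c₂, c₁, c₀]ᵀ = Mᵀy is [[27874, 2700, 286]; [2700, 286, 30]; [286, 30, 5]]·[c₂, c₁, c₀]ᵀ = [21598, 2038, 208]ᵀ.
Inverting the 3×3 Gram matrix, [c₂, c₁, c₀]ᵀ = [313603/315391, -560627/315391, -1454064/315391]ᵀ.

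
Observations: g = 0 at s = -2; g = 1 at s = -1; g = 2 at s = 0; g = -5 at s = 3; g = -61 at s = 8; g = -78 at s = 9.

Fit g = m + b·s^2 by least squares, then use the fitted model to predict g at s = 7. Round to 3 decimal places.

ĝ = -45.959

From the data, Σ1 = 6, Σs^2 = 159, Σs^2·s^2 = 10755.
And Σg = -141, Σs^2·g = -10266.
Normal equations: [[6, 159]; [159, 10755]]·[m, b]ᵀ = [-141, -10266]ᵀ.
det = 6·10755 − 159² = 39249.
m = ((-141)·10755 − 159·(-10266))/39249 = 12871/4361; b = (6·(-10266) − 159·(-141))/39249 = -4353/4361.
At s = 7: ĝ = (12871/4361)·(1) + (-4353/4361)·(49) = -200426/4361.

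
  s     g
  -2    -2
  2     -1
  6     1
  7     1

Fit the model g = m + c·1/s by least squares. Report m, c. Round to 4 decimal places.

m = -0.3809, c = 1.6918

The normal system MᵀM·[m, c]ᵀ = Mᵀg is [[4, 13/42]; [13/42, 967/1764]]·[m, c]ᵀ = [-1, 17/21]ᵀ.
det = 4·(967/1764) − (13/42)² = 411/196.
m = ((-1)·(967/1764) − (13/42)·(17/21))/(411/196) = -1409/3699; c = (4·(17/21) − (13/42)·(-1))/(411/196) = 2086/1233.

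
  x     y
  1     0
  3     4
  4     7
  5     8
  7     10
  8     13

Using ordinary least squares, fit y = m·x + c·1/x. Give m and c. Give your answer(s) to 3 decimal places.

m = 1.604, c = -1.510

Entries of MᵀM: Σx·x = 164, Σx·1/x = 6, Σ1/x·1/x = 881749/705600.
Right-hand side: Σx·y = 254, Σ1/x·y = 6499/840.
MᵀM·[m, c]ᵀ = Mᵀy becomes [[164, 6]; [6, 881749/705600]]·[m, c]ᵀ = [254, 6499/840]ᵀ.
Eliminating c: (881749/705600)·(row 1) − 6·(row 2) gives (29801309/176400)·m = (881749/705600)·254 − 6·(6499/840) = 95604643/352800, so m = 95604643/59602618.
Then c = ((6499/840) − 6·(95604643/59602618))/(881749/705600) = -45008040/29801309.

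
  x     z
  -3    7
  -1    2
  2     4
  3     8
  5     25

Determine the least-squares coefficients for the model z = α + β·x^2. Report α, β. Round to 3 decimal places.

Sums needed: Σ1 = 5, Σx^2 = 48, Σx^2·x^2 = 804.
And Σz = 46, Σx^2·z = 778.
So AᵀA·[α, β]ᵀ = Aᵀz: [[5, 48]; [48, 804]]·[α, β]ᵀ = [46, 778]ᵀ.
Eliminating β: 804·(row 1) − 48·(row 2) gives 1716·α = 804·46 − 48·778 = -360, so α = -30/143.
Then β = (778 − 48·(-30/143))/804 = 841/858.

α = -0.210, β = 0.980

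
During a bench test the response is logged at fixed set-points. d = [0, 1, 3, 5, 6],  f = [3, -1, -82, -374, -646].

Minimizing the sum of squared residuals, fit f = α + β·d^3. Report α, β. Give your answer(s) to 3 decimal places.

From the data, Σ1 = 5, Σd^3 = 369, Σd^3·d^3 = 63011.
Moment sums: Σf = -1100, Σd^3·f = -188501.
XᵀX·[α, β]ᵀ = Xᵀf becomes [[5, 369]; [369, 63011]]·[α, β]ᵀ = [-1100, -188501]ᵀ.
Eliminating β: 63011·(row 1) − 369·(row 2) gives 178894·α = 63011·(-1100) − 369·(-188501) = 244769, so α = 244769/178894.
Then β = ((-188501) − 369·(244769/178894))/63011 = -536605/178894.

α = 1.368, β = -3.000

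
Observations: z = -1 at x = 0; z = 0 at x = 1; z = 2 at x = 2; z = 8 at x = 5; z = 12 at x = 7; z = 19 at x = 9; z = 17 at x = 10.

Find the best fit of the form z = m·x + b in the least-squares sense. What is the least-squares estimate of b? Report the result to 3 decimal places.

Forming MᵀM = [[260, 34]; [34, 7]] and Mᵀz = [469, 57]ᵀ gives MᵀM·[m, b]ᵀ = Mᵀz.
Eliminating b: 7·(row 1) − 34·(row 2) gives 664·m = 7·469 − 34·57 = 1345, so m = 1345/664.
Then b = (57 − 34·(1345/664))/7 = -563/332.

b = -1.696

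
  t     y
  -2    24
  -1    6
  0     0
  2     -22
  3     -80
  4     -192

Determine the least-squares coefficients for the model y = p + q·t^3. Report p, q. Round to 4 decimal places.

p = 1.2081, q = -3.0139

Entries of MᵀM: Σ1 = 6, Σt^3 = 90, Σt^3·t^3 = 4954.
For Mᵀy: Σy = -264, Σt^3·y = -14822.
det = 6·4954 − 90² = 21624.
p = ((-264)·4954 − 90·(-14822))/21624 = 2177/1802; q = (6·(-14822) − 90·(-264))/21624 = -5431/1802.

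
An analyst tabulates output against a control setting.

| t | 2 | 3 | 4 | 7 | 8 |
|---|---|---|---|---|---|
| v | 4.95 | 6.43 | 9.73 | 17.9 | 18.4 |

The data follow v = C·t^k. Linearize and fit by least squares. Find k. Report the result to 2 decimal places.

k = 1.01

Let Y = ln v. Fitting Y = k·ln t + ln C by least squares:
Over the data: Σln t = 7.2034, Σ(ln t)² = 11.7199, Σln v = 11.5327, Σln t·ln v = 17.9768.
Normal system: [[11.7199, 7.2034]; [7.2034, 5]]·[k, ln C]ᵀ = [17.9768, 11.5327]ᵀ.
Slope k = (n·Σln t·ln v − Σln t·Σln v)/(n·Σ(ln t)² − (Σln t)²) = (5·17.9768 − 7.2034·11.5327)/6.7102 = 1.01476; ln C = (Σln v − k·Σln t)/n = 0.84460.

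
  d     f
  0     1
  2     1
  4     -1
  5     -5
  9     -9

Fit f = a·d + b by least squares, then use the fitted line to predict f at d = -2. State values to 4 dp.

f̂ = 4.7043

Sums needed: Σd·d = 126, Σd = 20, Σ1 = 5.
Right-hand side: Σd·f = -108, Σf = -13.
Eliminating b: 5·(row 1) − 20·(row 2) gives 230·a = 5·(-108) − 20·(-13) = -280, so a = -28/23.
Then b = ((-13) − 20·(-28/23))/5 = 261/115.
At d = -2: f̂ = (-28/23)·(-2) + (261/115)·(1) = 541/115.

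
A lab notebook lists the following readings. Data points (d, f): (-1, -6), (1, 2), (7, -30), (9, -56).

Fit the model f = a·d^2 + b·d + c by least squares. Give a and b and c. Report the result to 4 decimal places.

a = -1.0625, b = 3.4118, c = -1.0846

Normal-equation sums: Σd^2·d^2 = 8964, Σd^2·d = 1072, Σd^2 = 132, Σd·d = 132, Σd = 16, Σ1 = 4.
And Σd^2·f = -6010, Σd·f = -706, Σf = -90.
XᵀX·[a, b, c]ᵀ = Xᵀf becomes [[8964, 1072, 132]; [1072, 132, 16]; [132, 16, 4]]·[a, b, c]ᵀ = [-6010, -706, -90]ᵀ.
Row-reducing yields a = -17/16, b = 58/17, c = -295/272.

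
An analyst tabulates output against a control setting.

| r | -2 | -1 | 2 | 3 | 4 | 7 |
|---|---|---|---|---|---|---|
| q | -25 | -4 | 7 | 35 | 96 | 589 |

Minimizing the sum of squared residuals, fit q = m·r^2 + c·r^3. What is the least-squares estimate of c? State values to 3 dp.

c = 2.023

The normal equations are: 2771·m + 18073·c = 30636;  18073·m + 122603·c = 209376.
Eliminating c: 122603·(row 1) − 18073·(row 2) gives 13099584·m = 122603·30636 − 18073·209376 = -27986940, so m = -2332245/1091632.
Then c = (209376 − 18073·(-2332245/1091632))/122603 = 2208039/1091632.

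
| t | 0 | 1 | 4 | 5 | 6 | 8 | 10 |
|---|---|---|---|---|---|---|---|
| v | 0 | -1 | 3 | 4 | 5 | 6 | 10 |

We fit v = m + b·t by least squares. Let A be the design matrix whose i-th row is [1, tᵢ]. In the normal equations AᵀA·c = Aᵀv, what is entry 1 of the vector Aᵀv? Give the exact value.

Entry 1 ↔ basis 1, so (Aᵀv)_{1} = Σᵢ vᵢ = (1)·(0) + (1)·(-1) + (1)·(3) + (1)·(4) + (1)·(5) + (1)·(6) + (1)·(10) = 27.

27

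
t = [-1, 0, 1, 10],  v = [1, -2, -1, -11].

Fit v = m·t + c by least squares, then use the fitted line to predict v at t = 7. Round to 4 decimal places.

v̂ = -7.8961

Setting ∂/∂m … = 0 gives: 102·m + 10·c = -112;  10·m + 4·c = -13.
Δ = 102·4 − 10² = 308.
m = ((-112)·4 − 10·(-13))/308 = -159/154; c = (102·(-13) − 10·(-112))/308 = -103/154.
At t = 7: v̂ = (-159/154)·(7) + (-103/154)·(1) = -608/77.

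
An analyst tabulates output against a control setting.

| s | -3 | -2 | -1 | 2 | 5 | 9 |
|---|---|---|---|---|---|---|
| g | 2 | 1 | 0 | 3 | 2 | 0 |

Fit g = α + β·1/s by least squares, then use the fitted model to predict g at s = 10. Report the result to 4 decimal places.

Entries of MᵀM: Σ1 = 6, Σ1/s = -46/45, Σ1/s·1/s = 6737/4050.
Moment sums: Σg = 8, Σ1/s·g = 11/15.
So MᵀM·[α, β]ᵀ = Mᵀg: [[6, -46/45]; [-46/45, 6737/4050]]·[α, β]ᵀ = [8, 11/15]ᵀ.
Eliminating β: (6737/4050)·(row 1) − (-46/45)·(row 2) gives (3619/405)·α = (6737/4050)·8 − (-46/45)·(11/15) = 28466/2025, so α = 28466/18095.
Then β = ((11/15) − (-46/45)·(28466/18095))/(6737/4050) = 5094/3619.
At s = 10: ĝ = (28466/18095)·(1) + (5094/3619)·(1/10) = 31013/18095.

ĝ = 1.7139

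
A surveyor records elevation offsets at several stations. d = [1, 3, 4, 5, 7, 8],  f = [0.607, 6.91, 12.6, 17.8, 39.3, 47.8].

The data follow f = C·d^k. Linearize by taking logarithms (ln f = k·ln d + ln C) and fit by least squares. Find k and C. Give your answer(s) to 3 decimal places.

k = 2.107, C = 0.635

With ln fᵢ as the transformed response and ln dᵢ as the regressor:
Σln d = 8.1197, Σ(ln d)² = 13.8297, Σln f = 14.3849, Σln d·ln f = 25.4551.
Equations: 13.8297·k + 8.1197·ln C = 25.4551;  8.1197·k + 6·ln C = 14.3849.
Slope k = (n·Σln d·ln f − Σln d·Σln f)/(n·Σ(ln d)² − (Σln d)²) = (6·25.4551 − 8.1197·14.3849)/17.0487 = 2.10746; ln C = (Σln f − k·Σln d)/n = -0.45450, so C = exp(-0.45450) = 0.63476.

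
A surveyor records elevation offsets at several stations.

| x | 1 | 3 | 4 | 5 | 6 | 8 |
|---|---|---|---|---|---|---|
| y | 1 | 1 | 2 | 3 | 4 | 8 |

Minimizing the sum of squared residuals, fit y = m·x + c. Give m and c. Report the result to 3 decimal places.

Normal-equation sums: Σx·x = 151, Σx = 27, Σ1 = 6.
And Σx·y = 115, Σy = 19.
AᵀA·[m, c]ᵀ = Aᵀy becomes [[151, 27]; [27, 6]]·[m, c]ᵀ = [115, 19]ᵀ.
Δ = 151·6 − 27² = 177.
m = (115·6 − 27·19)/177 = 1; c = (151·19 − 27·115)/177 = -4/3.

m = 1.000, c = -1.333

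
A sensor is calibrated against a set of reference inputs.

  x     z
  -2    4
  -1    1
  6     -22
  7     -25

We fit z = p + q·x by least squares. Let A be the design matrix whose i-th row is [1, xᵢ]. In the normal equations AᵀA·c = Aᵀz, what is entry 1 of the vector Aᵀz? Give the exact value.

Entry 1 ↔ basis 1, so (Aᵀz)_{1} = Σᵢ zᵢ = (1)·(4) + (1)·(1) + (1)·(-22) + (1)·(-25) = -42.

-42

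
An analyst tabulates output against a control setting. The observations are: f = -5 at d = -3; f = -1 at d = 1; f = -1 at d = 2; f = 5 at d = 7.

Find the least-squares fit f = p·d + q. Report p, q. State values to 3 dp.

Entries of AᵀA: Σd·d = 63, Σd = 7, Σ1 = 4.
Right-hand side: Σd·f = 47, Σf = -2.
So AᵀA·[p, q]ᵀ = Aᵀf: [[63, 7]; [7, 4]]·[p, q]ᵀ = [47, -2]ᵀ.
Eliminating q: 4·(row 1) − 7·(row 2) gives 203·p = 4·47 − 7·(-2) = 202, so p = 202/203.
Then q = ((-2) − 7·(202/203))/4 = -65/29.

p = 0.995, q = -2.241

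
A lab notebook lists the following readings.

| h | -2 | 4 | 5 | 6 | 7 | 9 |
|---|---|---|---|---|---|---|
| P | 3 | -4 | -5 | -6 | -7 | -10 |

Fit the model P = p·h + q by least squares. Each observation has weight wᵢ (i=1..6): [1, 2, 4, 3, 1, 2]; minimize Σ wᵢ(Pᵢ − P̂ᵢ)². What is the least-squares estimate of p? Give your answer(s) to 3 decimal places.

From the data, Σwᵢ·h·h = 455, Σwᵢ·h = 69, Σwᵢ·1 = 13.
Moment sums: Σwᵢ·h·P = -475, Σwᵢ·P = -70.
Eliminating q: 13·(row 1) − 69·(row 2) gives 1154·p = 13·(-475) − 69·(-70) = -1345, so p = -1345/1154.
Then q = ((-70) − 69·(-1345/1154))/13 = 925/1154.

p = -1.166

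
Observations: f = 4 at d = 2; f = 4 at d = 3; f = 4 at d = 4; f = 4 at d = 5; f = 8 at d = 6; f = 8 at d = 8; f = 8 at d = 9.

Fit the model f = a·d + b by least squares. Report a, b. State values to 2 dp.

Normal-equation sums: Σd·d = 235, Σd = 37, Σ1 = 7.
And Σd·f = 240, Σf = 40.
So AᵀA·[a, b]ᵀ = Aᵀf: [[235, 37]; [37, 7]]·[a, b]ᵀ = [240, 40]ᵀ.
Δ = 235·7 − 37² = 276.
a = (240·7 − 37·40)/276 = 50/69; b = (235·40 − 37·240)/276 = 130/69.

a = 0.72, b = 1.88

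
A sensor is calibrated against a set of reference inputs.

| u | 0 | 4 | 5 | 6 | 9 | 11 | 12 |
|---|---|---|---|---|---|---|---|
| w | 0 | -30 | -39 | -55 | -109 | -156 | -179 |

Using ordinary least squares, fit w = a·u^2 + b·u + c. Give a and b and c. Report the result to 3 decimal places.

The normal system XᵀX·[a, b, c]ᵀ = Xᵀw is [[44115, 4193, 423]; [4193, 423, 47]; [423, 47, 7]]·[a, b, c]ᵀ = [-56916, -5490, -568]ᵀ.
Inverting the 3×3 Gram matrix, [a, b, c]ᵀ = [-278797/285209, -939408/285209, 12085/285209]ᵀ.

a = -0.978, b = -3.294, c = 0.042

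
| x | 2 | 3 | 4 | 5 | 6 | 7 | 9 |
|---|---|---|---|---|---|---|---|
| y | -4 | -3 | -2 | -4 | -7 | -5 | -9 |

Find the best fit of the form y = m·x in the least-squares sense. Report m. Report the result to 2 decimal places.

m = -0.92

Normal-equation sums: Σx·x = 220.
Right-hand side: Σx·y = -203.
AᵀA·[m]ᵀ = Aᵀy becomes [[220]]·[m]ᵀ = [-203]ᵀ.
Hence m = -203 / 220 ≈ -0.922727.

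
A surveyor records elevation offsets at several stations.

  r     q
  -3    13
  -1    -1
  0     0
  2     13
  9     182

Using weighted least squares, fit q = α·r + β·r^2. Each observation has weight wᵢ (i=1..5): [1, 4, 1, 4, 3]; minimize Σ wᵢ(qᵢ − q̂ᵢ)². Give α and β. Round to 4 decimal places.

With design matrix A, AᵀWA = [[272, 2188]; [2188, 19832]] and AᵀWq = [4983, 44547]ᵀ.
Δ = 272·19832 − 2188² = 606960.
α = (4983·19832 − 2188·44547)/606960 = 22567/10116; β = (272·44547 − 2188·4983)/606960 = 20233/10116.

α = 2.2308, β = 2.0001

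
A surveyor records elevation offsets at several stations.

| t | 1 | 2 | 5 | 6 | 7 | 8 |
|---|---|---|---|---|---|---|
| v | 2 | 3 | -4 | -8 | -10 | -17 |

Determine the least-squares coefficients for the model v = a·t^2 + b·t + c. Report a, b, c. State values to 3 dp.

The normal system MᵀM·[a, b, c]ᵀ = Mᵀv is [[8435, 1205, 179]; [1205, 179, 29]; [179, 29, 6]]·[a, b, c]ᵀ = [-1952, -266, -34]ᵀ.
Solving the 3×3 system (Gaussian elimination) gives a = -1863/4696, b = 4009/4696, c = 1199/587.

a = -0.397, b = 0.854, c = 2.043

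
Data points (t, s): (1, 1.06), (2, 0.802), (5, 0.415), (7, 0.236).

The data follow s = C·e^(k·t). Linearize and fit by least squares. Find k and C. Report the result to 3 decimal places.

Taking logs, ln s = k·t + ln C, so regress ln s on t.
Sums: Σt = 15.0000, Σ(t)² = 79.0000, Σln s = -2.4858, Σt·ln s = -14.8879.
Normal system: [[79.0000, 15.0000]; [15.0000, 4]]·[k, ln C]ᵀ = [-14.8879, -2.4858]ᵀ.
Solving (det = 91.0000): k = -0.24467, ln C = 0.29606, so C = exp(0.29606) = 1.34455.

k = -0.245, C = 1.345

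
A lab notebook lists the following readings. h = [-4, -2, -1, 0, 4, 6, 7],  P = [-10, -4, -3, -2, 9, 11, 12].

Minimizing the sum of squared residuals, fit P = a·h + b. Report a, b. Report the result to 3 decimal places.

a = 2.028, b = -1.040

With design matrix X, XᵀX = [[122, 10]; [10, 7]] and XᵀP = [237, 13]ᵀ.
Determinant 122·7 − 10² = 754.
a = (237·7 − 10·13)/754 = 1529/754; b = (122·13 − 10·237)/754 = -392/377.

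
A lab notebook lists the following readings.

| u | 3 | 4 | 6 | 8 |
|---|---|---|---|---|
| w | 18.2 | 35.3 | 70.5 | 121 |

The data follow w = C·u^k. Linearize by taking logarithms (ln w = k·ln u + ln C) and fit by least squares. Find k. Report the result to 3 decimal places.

k = 1.899

Taking logs, ln w = k·ln u + ln C, so regress ln w on ln u.
Σln u = 6.3561, Σ(ln u)² = 10.6632, Σln w = 15.5167, Σln u·ln w = 25.7257.
Equations: 10.6632·k + 6.3561·ln C = 25.7257;  6.3561·k + 4·ln C = 15.5167.
Δ = 10.6632·4 − (6.3561)² = 2.2529; k = (25.7257·4 − 6.3561·15.5167)/2.2529 = 1.89850, ln C = (10.6632·15.5167 − 6.3561·25.7257)/2.2529 = 0.86241.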